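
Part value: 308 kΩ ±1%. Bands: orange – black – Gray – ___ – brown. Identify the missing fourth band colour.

orange

308000 Ω = 308 × 10^3.
The fourth band is the multiplier, 10^3, which is orange.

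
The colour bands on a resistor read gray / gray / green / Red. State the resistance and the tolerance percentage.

8800000 Ω ±2%

Grey → 8 (first significant figure)
Grey → 8 (second significant figure)
Green → ×10^5 multiplier
Red → ±2% tolerance
88 × 100000 = 8800000 Ω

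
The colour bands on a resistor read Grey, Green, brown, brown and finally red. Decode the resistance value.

8510 Ω

Grey → 8 (first significant figure)
Green → 5 (second significant figure)
Brown → 1 (third significant figure)
Brown → ×10 multiplier
851 × 10 = 8510 Ω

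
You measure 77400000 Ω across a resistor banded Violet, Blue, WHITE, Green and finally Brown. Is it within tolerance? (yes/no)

Violet → 7 (first significant figure)
Blue → 6 (second significant figure)
White → 9 (third significant figure)
Green → ×10^5 multiplier
Brown → ±1% tolerance
769 × 100000 = 76900000 Ω
Allowed range: 76131000 Ω to 77669000 Ω.
77400000 Ω lies inside that range.

yes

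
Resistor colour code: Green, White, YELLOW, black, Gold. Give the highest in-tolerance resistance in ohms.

Green → 5 (first significant figure)
White → 9 (second significant figure)
Yellow → 4 (third significant figure)
Black → ×1 multiplier
Gold → ±5% tolerance
594 × 1 = 594 Ω
Highest = 594 × (1 + 5/100) = 623.7 Ω.

623.7 Ω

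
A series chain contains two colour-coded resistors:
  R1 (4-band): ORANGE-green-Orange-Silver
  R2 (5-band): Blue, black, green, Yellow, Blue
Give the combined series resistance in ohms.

R1: orange, green → 35; orange ×10^3 → 35000 Ω.
R2: blue, black, green → 605; yellow ×10^4 → 6050000 Ω.
Series: 35000 + 6050000 = 6085000 Ω.

6085000 Ω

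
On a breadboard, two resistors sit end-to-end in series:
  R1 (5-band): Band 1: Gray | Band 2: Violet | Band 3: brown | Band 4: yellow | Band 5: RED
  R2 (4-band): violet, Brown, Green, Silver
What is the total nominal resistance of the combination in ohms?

15810000 Ω

R1: grey, violet, brown → 871; yellow ×10^4 → 8710000 Ω.
R2: violet, brown → 71; green ×10^5 → 7100000 Ω.
Series: 8710000 + 7100000 = 15810000 Ω.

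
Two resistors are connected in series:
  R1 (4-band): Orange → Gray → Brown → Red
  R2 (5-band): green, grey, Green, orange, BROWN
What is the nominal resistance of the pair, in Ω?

R1: orange, grey → 38; brown ×10 → 380 Ω.
R2: green, grey, green → 585; orange ×10^3 → 585000 Ω.
Series: 380 + 585000 = 585380 Ω.

585380 Ω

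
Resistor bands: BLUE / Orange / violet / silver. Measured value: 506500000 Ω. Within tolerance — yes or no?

no

Blue → 6 (first significant figure)
Orange → 3 (second significant figure)
Violet → ×10^7 multiplier
Silver → ±10% tolerance
63 × 10000000 = 630000000 Ω
Allowed range: 567000000 Ω to 693000000 Ω.
506500000 Ω lies outside that range.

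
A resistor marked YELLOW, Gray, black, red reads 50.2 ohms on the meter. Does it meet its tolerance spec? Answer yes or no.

no

Yellow → 4 (first significant figure)
Grey → 8 (second significant figure)
Black → ×1 multiplier
Red → ±2% tolerance
48 × 1 = 48 Ω
Allowed range: 47.04 Ω to 48.96 Ω.
50.2 ohms lies outside that range.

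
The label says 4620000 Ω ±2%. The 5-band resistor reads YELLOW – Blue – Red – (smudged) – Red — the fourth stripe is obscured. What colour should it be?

4620000 Ω = 462 × 10^4.
The fourth band is the multiplier, 10^4, which is yellow.

yellow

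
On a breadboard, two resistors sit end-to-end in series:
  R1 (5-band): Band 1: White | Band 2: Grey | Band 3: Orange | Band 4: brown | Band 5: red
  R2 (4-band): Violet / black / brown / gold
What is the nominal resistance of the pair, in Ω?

10530 Ω

R1: white, grey, orange → 983; brown ×10 → 9830 Ω.
R2: violet, black → 70; brown ×10 → 700 Ω.
Series: 9830 + 700 = 10530 Ω.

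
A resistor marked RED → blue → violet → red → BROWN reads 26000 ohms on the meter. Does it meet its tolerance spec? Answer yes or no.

Red → 2 (first significant figure)
Blue → 6 (second significant figure)
Violet → 7 (third significant figure)
Red → ×10^2 multiplier
Brown → ±1% tolerance
267 × 100 = 26700 Ω
Allowed range: 26433 Ω to 26967 Ω.
26000 ohms lies outside that range.

no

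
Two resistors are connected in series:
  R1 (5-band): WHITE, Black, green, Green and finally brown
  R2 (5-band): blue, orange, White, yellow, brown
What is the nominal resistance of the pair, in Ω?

96890000 Ω

R1: white, black, green → 905; green ×10^5 → 90500000 Ω.
R2: blue, orange, white → 639; yellow ×10^4 → 6390000 Ω.
Series: 90500000 + 6390000 = 96890000 Ω.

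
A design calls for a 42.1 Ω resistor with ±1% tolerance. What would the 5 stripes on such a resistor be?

yellow, red, brown, gold, brown

42.1 Ω = 421 × 10^-1.
4 → yellow
2 → red
1 → brown
Multiplier 10^-1 → gold.
±1% tolerance → brown.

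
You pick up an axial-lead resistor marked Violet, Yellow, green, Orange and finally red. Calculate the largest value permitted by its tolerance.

Violet → 7 (first significant figure)
Yellow → 4 (second significant figure)
Green → 5 (third significant figure)
Orange → ×10^3 multiplier
Red → ±2% tolerance
745 × 1000 = 745000 Ω
Largest = 745000 × (1 + 2/100) = 759900 Ω.

759900 Ω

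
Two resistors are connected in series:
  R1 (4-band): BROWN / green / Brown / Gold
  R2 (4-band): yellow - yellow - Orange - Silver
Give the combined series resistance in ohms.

44150 Ω

R1: brown, green → 15; brown ×10 → 150 Ω.
R2: yellow, yellow → 44; orange ×10^3 → 44000 Ω.
Series: 150 + 44000 = 44150 Ω.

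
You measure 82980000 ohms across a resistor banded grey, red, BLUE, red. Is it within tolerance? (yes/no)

Grey → 8 (first significant figure)
Red → 2 (second significant figure)
Blue → ×10^6 multiplier
Red → ±2% tolerance
82 × 1000000 = 82000000 Ω
Allowed range: 80360000 Ω to 83640000 Ω.
82980000 ohms lies inside that range.

yes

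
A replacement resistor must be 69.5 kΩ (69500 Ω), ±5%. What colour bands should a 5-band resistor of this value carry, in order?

69500 Ω = 695 × 10^2.
6 → blue
9 → white
5 → green
Multiplier 10^2 → red.
±5% tolerance → gold.

blue, white, green, red, gold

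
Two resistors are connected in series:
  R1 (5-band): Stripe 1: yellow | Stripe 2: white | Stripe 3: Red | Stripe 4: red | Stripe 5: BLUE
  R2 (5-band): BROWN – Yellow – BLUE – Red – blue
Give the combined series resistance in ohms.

R1: yellow, white, red → 492; red ×10^2 → 49200 Ω.
R2: brown, yellow, blue → 146; red ×10^2 → 14600 Ω.
Series: 49200 + 14600 = 63800 Ω.

63800 Ω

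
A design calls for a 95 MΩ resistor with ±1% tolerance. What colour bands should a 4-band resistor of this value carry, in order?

95000000 Ω = 95 × 10^6.
9 → white
5 → green
Multiplier 10^6 → blue.
±1% tolerance → brown.

white, green, blue, brown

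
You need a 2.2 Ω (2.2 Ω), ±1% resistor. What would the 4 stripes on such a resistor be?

2.2 Ω = 22 × 10^-1.
2 → red
2 → red
Multiplier 10^-1 → gold.
±1% tolerance → brown.

red, red, gold, brown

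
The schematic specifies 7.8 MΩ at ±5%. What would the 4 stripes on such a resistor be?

7800000 Ω = 78 × 10^5.
7 → violet
8 → grey
Multiplier 10^5 → green.
±5% tolerance → gold.

violet, grey, green, gold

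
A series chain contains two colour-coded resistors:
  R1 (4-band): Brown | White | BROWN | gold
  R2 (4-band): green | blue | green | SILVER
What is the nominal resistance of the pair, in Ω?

5600190 Ω

R1: brown, white → 19; brown ×10 → 190 Ω.
R2: green, blue → 56; green ×10^5 → 5600000 Ω.
Series: 190 + 5600000 = 5600190 Ω.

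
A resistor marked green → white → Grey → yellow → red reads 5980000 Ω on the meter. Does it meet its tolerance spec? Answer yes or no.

Green → 5 (first significant figure)
White → 9 (second significant figure)
Grey → 8 (third significant figure)
Yellow → ×10^4 multiplier
Red → ±2% tolerance
598 × 10000 = 5980000 Ω
Allowed range: 5860400 Ω to 6099600 Ω.
5980000 Ω lies inside that range.

yes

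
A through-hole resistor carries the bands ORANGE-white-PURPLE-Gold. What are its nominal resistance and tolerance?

Orange → 3 (first significant figure)
White → 9 (second significant figure)
Violet → ×10^7 multiplier
Gold → ±5% tolerance
39 × 10000000 = 390000000 Ω

390000000 Ω ±5%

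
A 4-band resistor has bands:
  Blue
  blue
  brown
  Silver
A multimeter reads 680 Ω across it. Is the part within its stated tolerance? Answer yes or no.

Blue → 6 (first significant figure)
Blue → 6 (second significant figure)
Brown → ×10 multiplier
Silver → ±10% tolerance
66 × 10 = 660 Ω
Allowed range: 594 Ω to 726 Ω.
680 Ω lies inside that range.

yes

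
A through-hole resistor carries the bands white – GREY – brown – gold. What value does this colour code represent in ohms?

White → 9 (first significant figure)
Grey → 8 (second significant figure)
Brown → ×10 multiplier
98 × 10 = 980 Ω

980 Ω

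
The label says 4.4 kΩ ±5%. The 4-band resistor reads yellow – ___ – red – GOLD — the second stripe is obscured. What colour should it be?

4400 Ω = 44 × 10^2.
The second band gives digit 4 of the significand, and 4 is yellow.

yellow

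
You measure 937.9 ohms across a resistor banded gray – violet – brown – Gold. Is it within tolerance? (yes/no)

Grey → 8 (first significant figure)
Violet → 7 (second significant figure)
Brown → ×10 multiplier
Gold → ±5% tolerance
87 × 10 = 870 Ω
Allowed range: 826.5 Ω to 913.5 Ω.
937.9 ohms lies outside that range.

no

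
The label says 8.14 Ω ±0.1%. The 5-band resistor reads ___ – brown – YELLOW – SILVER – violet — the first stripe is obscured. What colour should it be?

8.14 Ω = 814 × 10^-2.
The first band gives digit 8 of the significand, and 8 is grey.

grey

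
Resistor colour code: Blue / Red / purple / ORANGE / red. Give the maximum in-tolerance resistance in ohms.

639540 Ω

Blue → 6 (first significant figure)
Red → 2 (second significant figure)
Violet → 7 (third significant figure)
Orange → ×10^3 multiplier
Red → ±2% tolerance
627 × 1000 = 627000 Ω
Maximum = 627000 × (1 + 2/100) = 639540 Ω.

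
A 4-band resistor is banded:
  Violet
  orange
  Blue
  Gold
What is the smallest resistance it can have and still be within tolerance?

Violet → 7 (first significant figure)
Orange → 3 (second significant figure)
Blue → ×10^6 multiplier
Gold → ±5% tolerance
73 × 1000000 = 73000000 Ω
Smallest = 73000000 × (1 − 5/100) = 69350000 Ω.

69350000 Ω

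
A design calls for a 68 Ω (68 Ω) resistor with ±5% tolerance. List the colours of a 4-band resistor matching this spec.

68 Ω = 68 × 10^0.
6 → blue
8 → grey
Multiplier 10^0 → black.
±5% tolerance → gold.

blue, grey, black, gold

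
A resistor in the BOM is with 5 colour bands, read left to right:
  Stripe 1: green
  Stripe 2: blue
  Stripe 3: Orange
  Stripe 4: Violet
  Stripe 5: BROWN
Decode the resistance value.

Green → 5 (first significant figure)
Blue → 6 (second significant figure)
Orange → 3 (third significant figure)
Violet → ×10^7 multiplier
563 × 10000000 = 5630000000 Ω

5630000000 Ω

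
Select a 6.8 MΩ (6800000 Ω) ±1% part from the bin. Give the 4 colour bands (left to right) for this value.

6800000 Ω = 68 × 10^5.
6 → blue
8 → grey
Multiplier 10^5 → green.
±1% tolerance → brown.

blue, grey, green, brown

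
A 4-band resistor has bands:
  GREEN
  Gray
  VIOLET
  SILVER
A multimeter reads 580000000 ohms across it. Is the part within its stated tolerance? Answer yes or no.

yes

Green → 5 (first significant figure)
Grey → 8 (second significant figure)
Violet → ×10^7 multiplier
Silver → ±10% tolerance
58 × 10000000 = 580000000 Ω
Allowed range: 522000000 Ω to 638000000 Ω.
580000000 ohms lies inside that range.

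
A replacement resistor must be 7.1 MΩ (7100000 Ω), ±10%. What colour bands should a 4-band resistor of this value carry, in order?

violet, brown, green, silver

7100000 Ω = 71 × 10^5.
7 → violet
1 → brown
Multiplier 10^5 → green.
±10% tolerance → silver.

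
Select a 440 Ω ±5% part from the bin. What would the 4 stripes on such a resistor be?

yellow, yellow, brown, gold

440 Ω = 44 × 10^1.
4 → yellow
4 → yellow
Multiplier 10^1 → brown.
±5% tolerance → gold.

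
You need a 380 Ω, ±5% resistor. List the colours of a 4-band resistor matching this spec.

380 Ω = 38 × 10^1.
3 → orange
8 → grey
Multiplier 10^1 → brown.
±5% tolerance → gold.

orange, grey, brown, gold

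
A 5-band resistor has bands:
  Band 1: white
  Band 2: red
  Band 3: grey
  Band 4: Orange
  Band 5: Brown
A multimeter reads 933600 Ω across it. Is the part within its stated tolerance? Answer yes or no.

White → 9 (first significant figure)
Red → 2 (second significant figure)
Grey → 8 (third significant figure)
Orange → ×10^3 multiplier
Brown → ±1% tolerance
928 × 1000 = 928000 Ω
Allowed range: 918720 Ω to 937280 Ω.
933600 Ω lies inside that range.

yes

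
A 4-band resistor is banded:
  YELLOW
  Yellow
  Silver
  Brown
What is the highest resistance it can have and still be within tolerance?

0.4444 Ω

Yellow → 4 (first significant figure)
Yellow → 4 (second significant figure)
Silver → ×0.01 multiplier
Brown → ±1% tolerance
44 × 0.01 = 0.44 Ω
Highest = 0.44 × (1 + 1/100) = 0.4444 Ω.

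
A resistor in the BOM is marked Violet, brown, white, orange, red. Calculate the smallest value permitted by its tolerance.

704620 Ω

Violet → 7 (first significant figure)
Brown → 1 (second significant figure)
White → 9 (third significant figure)
Orange → ×10^3 multiplier
Red → ±2% tolerance
719 × 1000 = 719000 Ω
Smallest = 719000 × (1 − 2/100) = 704620 Ω.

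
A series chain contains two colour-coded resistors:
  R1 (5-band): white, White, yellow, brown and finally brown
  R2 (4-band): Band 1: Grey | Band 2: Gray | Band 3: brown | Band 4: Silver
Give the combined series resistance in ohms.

10820 Ω

R1: white, white, yellow → 994; brown ×10 → 9940 Ω.
R2: grey, grey → 88; brown ×10 → 880 Ω.
Series: 9940 + 880 = 10820 Ω.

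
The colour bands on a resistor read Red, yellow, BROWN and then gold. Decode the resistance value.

Red → 2 (first significant figure)
Yellow → 4 (second significant figure)
Brown → ×10 multiplier
24 × 10 = 240 Ω

240 Ω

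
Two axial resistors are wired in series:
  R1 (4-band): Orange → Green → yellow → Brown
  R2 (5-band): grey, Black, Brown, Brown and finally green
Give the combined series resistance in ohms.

R1: orange, green → 35; yellow ×10^4 → 350000 Ω.
R2: grey, black, brown → 801; brown ×10 → 8010 Ω.
Series: 350000 + 8010 = 358010 Ω.

358010 Ω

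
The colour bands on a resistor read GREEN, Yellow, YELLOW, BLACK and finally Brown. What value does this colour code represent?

544 Ω

Green → 5 (first significant figure)
Yellow → 4 (second significant figure)
Yellow → 4 (third significant figure)
Black → ×1 multiplier
544 × 1 = 544 Ω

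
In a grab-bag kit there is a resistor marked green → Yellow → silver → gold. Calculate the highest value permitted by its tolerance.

Green → 5 (first significant figure)
Yellow → 4 (second significant figure)
Silver → ×0.01 multiplier
Gold → ±5% tolerance
54 × 0.01 = 0.54 Ω
Highest = 0.54 × (1 + 5/100) = 0.567 Ω.

0.567 Ω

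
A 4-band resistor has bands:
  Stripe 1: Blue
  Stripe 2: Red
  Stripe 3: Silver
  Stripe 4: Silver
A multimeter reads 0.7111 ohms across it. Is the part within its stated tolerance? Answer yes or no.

Blue → 6 (first significant figure)
Red → 2 (second significant figure)
Silver → ×0.01 multiplier
Silver → ±10% tolerance
62 × 0.01 = 0.62 Ω
Allowed range: 0.558 Ω to 0.682 Ω.
0.7111 ohms lies outside that range.

no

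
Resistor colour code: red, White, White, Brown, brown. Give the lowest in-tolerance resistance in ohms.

Red → 2 (first significant figure)
White → 9 (second significant figure)
White → 9 (third significant figure)
Brown → ×10 multiplier
Brown → ±1% tolerance
299 × 10 = 2990 Ω
Lowest = 2990 × (1 − 1/100) = 2960.1 Ω.

2960.1 Ω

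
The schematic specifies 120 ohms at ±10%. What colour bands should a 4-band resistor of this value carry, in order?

120 Ω = 12 × 10^1.
1 → brown
2 → red
Multiplier 10^1 → brown.
±10% tolerance → silver.

brown, red, brown, silver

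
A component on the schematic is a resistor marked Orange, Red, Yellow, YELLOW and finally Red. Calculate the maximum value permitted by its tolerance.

Orange → 3 (first significant figure)
Red → 2 (second significant figure)
Yellow → 4 (third significant figure)
Yellow → ×10^4 multiplier
Red → ±2% tolerance
324 × 10000 = 3240000 Ω
Maximum = 3240000 × (1 + 2/100) = 3304800 Ω.

3304800 Ω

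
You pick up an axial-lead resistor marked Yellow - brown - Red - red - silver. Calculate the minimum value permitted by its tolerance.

Yellow → 4 (first significant figure)
Brown → 1 (second significant figure)
Red → 2 (third significant figure)
Red → ×10^2 multiplier
Silver → ±10% tolerance
412 × 100 = 41200 Ω
Minimum = 41200 × (1 − 10/100) = 37080 Ω.

37080 Ω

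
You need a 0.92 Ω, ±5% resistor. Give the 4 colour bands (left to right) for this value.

white, red, silver, gold

0.92 Ω = 92 × 10^-2.
9 → white
2 → red
Multiplier 10^-2 → silver.
±5% tolerance → gold.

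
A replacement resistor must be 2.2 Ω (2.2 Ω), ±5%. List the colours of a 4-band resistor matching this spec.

red, red, gold, gold

2.2 Ω = 22 × 10^-1.
2 → red
2 → red
Multiplier 10^-1 → gold.
±5% tolerance → gold.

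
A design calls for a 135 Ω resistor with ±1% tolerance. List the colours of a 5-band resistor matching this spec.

brown, orange, green, black, brown

135 Ω = 135 × 10^0.
1 → brown
3 → orange
5 → green
Multiplier 10^0 → black.
±1% tolerance → brown.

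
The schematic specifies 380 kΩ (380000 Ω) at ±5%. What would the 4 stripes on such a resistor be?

380000 Ω = 38 × 10^4.
3 → orange
8 → grey
Multiplier 10^4 → yellow.
±5% tolerance → gold.

orange, grey, yellow, gold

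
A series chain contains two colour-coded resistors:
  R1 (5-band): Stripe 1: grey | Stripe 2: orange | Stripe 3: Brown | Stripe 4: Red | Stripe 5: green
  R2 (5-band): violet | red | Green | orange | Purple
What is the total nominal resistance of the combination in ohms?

R1: grey, orange, brown → 831; red ×10^2 → 83100 Ω.
R2: violet, red, green → 725; orange ×10^3 → 725000 Ω.
Series: 83100 + 725000 = 808100 Ω.

808100 Ω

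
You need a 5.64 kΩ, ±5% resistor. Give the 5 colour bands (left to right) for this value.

5640 Ω = 564 × 10^1.
5 → green
6 → blue
4 → yellow
Multiplier 10^1 → brown.
±5% tolerance → gold.

green, blue, yellow, brown, gold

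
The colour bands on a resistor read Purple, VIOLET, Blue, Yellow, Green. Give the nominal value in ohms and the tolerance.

Violet → 7 (first significant figure)
Violet → 7 (second significant figure)
Blue → 6 (third significant figure)
Yellow → ×10^4 multiplier
Green → ±0.5% tolerance
776 × 10000 = 7760000 Ω

7760000 Ω ±0.5%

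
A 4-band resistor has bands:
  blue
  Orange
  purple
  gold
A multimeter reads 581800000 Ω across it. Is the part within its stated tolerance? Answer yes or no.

no

Blue → 6 (first significant figure)
Orange → 3 (second significant figure)
Violet → ×10^7 multiplier
Gold → ±5% tolerance
63 × 10000000 = 630000000 Ω
Allowed range: 598500000 Ω to 661500000 Ω.
581800000 Ω lies outside that range.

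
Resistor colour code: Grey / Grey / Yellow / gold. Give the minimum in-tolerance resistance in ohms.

Grey → 8 (first significant figure)
Grey → 8 (second significant figure)
Yellow → ×10^4 multiplier
Gold → ±5% tolerance
88 × 10000 = 880000 Ω
Minimum = 880000 × (1 − 5/100) = 836000 Ω.

836000 Ω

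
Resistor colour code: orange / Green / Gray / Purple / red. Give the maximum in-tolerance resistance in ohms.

Orange → 3 (first significant figure)
Green → 5 (second significant figure)
Grey → 8 (third significant figure)
Violet → ×10^7 multiplier
Red → ±2% tolerance
358 × 10000000 = 3580000000 Ω
Maximum = 3580000000 × (1 + 2/100) = 3651600000 Ω.

3651600000 Ω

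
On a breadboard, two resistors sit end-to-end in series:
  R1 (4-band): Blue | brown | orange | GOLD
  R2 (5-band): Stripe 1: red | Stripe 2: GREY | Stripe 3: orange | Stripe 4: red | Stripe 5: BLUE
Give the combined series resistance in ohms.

89300 Ω

R1: blue, brown → 61; orange ×10^3 → 61000 Ω.
R2: red, grey, orange → 283; red ×10^2 → 28300 Ω.
Series: 61000 + 28300 = 89300 Ω.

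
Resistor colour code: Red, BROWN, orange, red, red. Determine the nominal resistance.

21300 Ω

Red → 2 (first significant figure)
Brown → 1 (second significant figure)
Orange → 3 (third significant figure)
Red → ×10^2 multiplier
213 × 100 = 21300 Ω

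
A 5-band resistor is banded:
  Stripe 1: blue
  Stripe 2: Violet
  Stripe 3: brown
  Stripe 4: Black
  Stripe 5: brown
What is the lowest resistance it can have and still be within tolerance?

Blue → 6 (first significant figure)
Violet → 7 (second significant figure)
Brown → 1 (third significant figure)
Black → ×1 multiplier
Brown → ±1% tolerance
671 × 1 = 671 Ω
Lowest = 671 × (1 − 1/100) = 664.29 Ω.

664.29 Ω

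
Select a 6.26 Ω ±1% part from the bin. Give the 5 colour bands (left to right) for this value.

6.26 Ω = 626 × 10^-2.
6 → blue
2 → red
6 → blue
Multiplier 10^-2 → silver.
±1% tolerance → brown.

blue, red, blue, silver, brown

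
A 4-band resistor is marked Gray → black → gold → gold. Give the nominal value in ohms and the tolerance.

Grey → 8 (first significant figure)
Black → 0 (second significant figure)
Gold → ×0.1 multiplier
Gold → ±5% tolerance
80 × 0.1 = 8 Ω

8 Ω ±5%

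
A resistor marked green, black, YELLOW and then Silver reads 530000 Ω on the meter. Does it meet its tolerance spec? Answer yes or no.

Green → 5 (first significant figure)
Black → 0 (second significant figure)
Yellow → ×10^4 multiplier
Silver → ±10% tolerance
50 × 10000 = 500000 Ω
Allowed range: 450000 Ω to 550000 Ω.
530000 Ω lies inside that range.

yes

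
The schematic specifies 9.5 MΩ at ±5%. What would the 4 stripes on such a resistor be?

white, green, green, gold

9500000 Ω = 95 × 10^5.
9 → white
5 → green
Multiplier 10^5 → green.
±5% tolerance → gold.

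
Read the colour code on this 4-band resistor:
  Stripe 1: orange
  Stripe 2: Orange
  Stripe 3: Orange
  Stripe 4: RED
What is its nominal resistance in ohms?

33000 Ω

Orange → 3 (first significant figure)
Orange → 3 (second significant figure)
Orange → ×10^3 multiplier
33 × 1000 = 33000 Ω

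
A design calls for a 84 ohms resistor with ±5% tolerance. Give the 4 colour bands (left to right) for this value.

84 Ω = 84 × 10^0.
8 → grey
4 → yellow
Multiplier 10^0 → black.
±5% tolerance → gold.

grey, yellow, black, gold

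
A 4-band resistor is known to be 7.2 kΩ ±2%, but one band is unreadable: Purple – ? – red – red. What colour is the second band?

7200 Ω = 72 × 10^2.
The second band gives digit 2 of the significand, and 2 is red.

red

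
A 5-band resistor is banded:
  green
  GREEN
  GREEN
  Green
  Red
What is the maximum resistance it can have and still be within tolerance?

56610000 Ω

Green → 5 (first significant figure)
Green → 5 (second significant figure)
Green → 5 (third significant figure)
Green → ×10^5 multiplier
Red → ±2% tolerance
555 × 100000 = 55500000 Ω
Maximum = 55500000 × (1 + 2/100) = 56610000 Ω.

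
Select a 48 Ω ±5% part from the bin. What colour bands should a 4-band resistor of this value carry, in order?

yellow, grey, black, gold

48 Ω = 48 × 10^0.
4 → yellow
8 → grey
Multiplier 10^0 → black.
±5% tolerance → gold.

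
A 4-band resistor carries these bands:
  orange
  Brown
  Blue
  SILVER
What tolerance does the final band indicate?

±10%

The last band, silver, is the tolerance band.
Silver corresponds to ±10%.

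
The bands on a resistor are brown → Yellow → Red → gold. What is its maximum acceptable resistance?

1470 Ω

Brown → 1 (first significant figure)
Yellow → 4 (second significant figure)
Red → ×10^2 multiplier
Gold → ±5% tolerance
14 × 100 = 1400 Ω
Maximum = 1400 × (1 + 5/100) = 1470 Ω.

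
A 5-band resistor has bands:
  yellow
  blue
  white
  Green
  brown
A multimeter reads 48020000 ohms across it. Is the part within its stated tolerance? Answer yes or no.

Yellow → 4 (first significant figure)
Blue → 6 (second significant figure)
White → 9 (third significant figure)
Green → ×10^5 multiplier
Brown → ±1% tolerance
469 × 100000 = 46900000 Ω
Allowed range: 46431000 Ω to 47369000 Ω.
48020000 ohms lies outside that range.

no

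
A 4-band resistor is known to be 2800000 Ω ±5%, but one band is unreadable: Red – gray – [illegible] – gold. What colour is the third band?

green

2800000 Ω = 28 × 10^5.
The third band is the multiplier, 10^5, which is green.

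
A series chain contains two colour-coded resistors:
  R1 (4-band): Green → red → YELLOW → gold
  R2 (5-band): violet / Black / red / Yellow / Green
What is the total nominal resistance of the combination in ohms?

7540000 Ω

R1: green, red → 52; yellow ×10^4 → 520000 Ω.
R2: violet, black, red → 702; yellow ×10^4 → 7020000 Ω.
Series: 520000 + 7020000 = 7540000 Ω.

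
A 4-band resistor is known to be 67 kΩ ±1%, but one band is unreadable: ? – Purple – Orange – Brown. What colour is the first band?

67000 Ω = 67 × 10^3.
The first band gives digit 6 of the significand, and 6 is blue.

blue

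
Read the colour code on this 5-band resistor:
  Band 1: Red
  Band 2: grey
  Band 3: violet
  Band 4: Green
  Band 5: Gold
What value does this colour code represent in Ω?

28700000 Ω

Red → 2 (first significant figure)
Grey → 8 (second significant figure)
Violet → 7 (third significant figure)
Green → ×10^5 multiplier
287 × 100000 = 28700000 Ω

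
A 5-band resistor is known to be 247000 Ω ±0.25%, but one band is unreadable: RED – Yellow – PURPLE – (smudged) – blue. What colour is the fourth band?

orange

247000 Ω = 247 × 10^3.
The fourth band is the multiplier, 10^3, which is orange.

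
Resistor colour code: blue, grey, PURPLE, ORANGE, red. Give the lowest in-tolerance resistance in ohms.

673260 Ω

Blue → 6 (first significant figure)
Grey → 8 (second significant figure)
Violet → 7 (third significant figure)
Orange → ×10^3 multiplier
Red → ±2% tolerance
687 × 1000 = 687000 Ω
Lowest = 687000 × (1 − 2/100) = 673260 Ω.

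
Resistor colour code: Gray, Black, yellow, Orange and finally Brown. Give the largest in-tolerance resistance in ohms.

812040 Ω

Grey → 8 (first significant figure)
Black → 0 (second significant figure)
Yellow → 4 (third significant figure)
Orange → ×10^3 multiplier
Brown → ±1% tolerance
804 × 1000 = 804000 Ω
Largest = 804000 × (1 + 1/100) = 812040 Ω.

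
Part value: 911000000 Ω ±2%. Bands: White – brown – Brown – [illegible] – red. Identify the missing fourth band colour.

911000000 Ω = 911 × 10^6.
The fourth band is the multiplier, 10^6, which is blue.

blue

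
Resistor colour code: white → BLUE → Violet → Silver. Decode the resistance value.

White → 9 (first significant figure)
Blue → 6 (second significant figure)
Violet → ×10^7 multiplier
96 × 10000000 = 960000000 Ω

960000000 Ω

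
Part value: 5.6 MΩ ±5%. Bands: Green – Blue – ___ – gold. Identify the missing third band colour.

green

5600000 Ω = 56 × 10^5.
The third band is the multiplier, 10^5, which is green.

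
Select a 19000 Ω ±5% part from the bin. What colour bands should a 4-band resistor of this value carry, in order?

brown, white, orange, gold

19000 Ω = 19 × 10^3.
1 → brown
9 → white
Multiplier 10^3 → orange.
±5% tolerance → gold.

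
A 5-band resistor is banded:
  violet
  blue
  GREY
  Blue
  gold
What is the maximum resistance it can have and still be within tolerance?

806400000 Ω

Violet → 7 (first significant figure)
Blue → 6 (second significant figure)
Grey → 8 (third significant figure)
Blue → ×10^6 multiplier
Gold → ±5% tolerance
768 × 1000000 = 768000000 Ω
Maximum = 768000000 × (1 + 5/100) = 806400000 Ω.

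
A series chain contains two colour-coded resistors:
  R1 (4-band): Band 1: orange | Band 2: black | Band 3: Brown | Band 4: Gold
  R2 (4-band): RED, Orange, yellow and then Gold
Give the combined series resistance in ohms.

230300 Ω

R1: orange, black → 30; brown ×10 → 300 Ω.
R2: red, orange → 23; yellow ×10^4 → 230000 Ω.
Series: 300 + 230000 = 230300 Ω.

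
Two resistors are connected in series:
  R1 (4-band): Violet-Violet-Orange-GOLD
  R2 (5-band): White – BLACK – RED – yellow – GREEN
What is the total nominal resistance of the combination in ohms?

9097000 Ω

R1: violet, violet → 77; orange ×10^3 → 77000 Ω.
R2: white, black, red → 902; yellow ×10^4 → 9020000 Ω.
Series: 77000 + 9020000 = 9097000 Ω.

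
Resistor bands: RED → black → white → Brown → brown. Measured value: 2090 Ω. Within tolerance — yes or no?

Red → 2 (first significant figure)
Black → 0 (second significant figure)
White → 9 (third significant figure)
Brown → ×10 multiplier
Brown → ±1% tolerance
209 × 10 = 2090 Ω
Allowed range: 2069.1 Ω to 2110.9 Ω.
2090 Ω lies inside that range.

yes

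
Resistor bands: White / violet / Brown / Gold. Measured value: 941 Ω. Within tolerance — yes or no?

White → 9 (first significant figure)
Violet → 7 (second significant figure)
Brown → ×10 multiplier
Gold → ±5% tolerance
97 × 10 = 970 Ω
Allowed range: 921.5 Ω to 1018.5 Ω.
941 Ω lies inside that range.

yes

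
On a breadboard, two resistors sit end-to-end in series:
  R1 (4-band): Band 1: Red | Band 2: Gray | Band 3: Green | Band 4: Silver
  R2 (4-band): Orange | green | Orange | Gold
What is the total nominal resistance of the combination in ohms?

R1: red, grey → 28; green ×10^5 → 2800000 Ω.
R2: orange, green → 35; orange ×10^3 → 35000 Ω.
Series: 2800000 + 35000 = 2835000 Ω.

2835000 Ω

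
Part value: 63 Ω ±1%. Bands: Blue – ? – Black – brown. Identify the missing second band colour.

63 Ω = 63 × 10^0.
The second band gives digit 3 of the significand, and 3 is orange.

orange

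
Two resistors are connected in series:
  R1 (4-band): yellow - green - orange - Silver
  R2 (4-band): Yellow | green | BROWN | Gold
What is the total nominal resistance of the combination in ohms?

45450 Ω

R1: yellow, green → 45; orange ×10^3 → 45000 Ω.
R2: yellow, green → 45; brown ×10 → 450 Ω.
Series: 45000 + 450 = 45450 Ω.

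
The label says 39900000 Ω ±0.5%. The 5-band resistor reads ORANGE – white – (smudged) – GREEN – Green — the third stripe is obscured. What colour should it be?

white

39900000 Ω = 399 × 10^5.
The third band gives digit 9 of the significand, and 9 is white.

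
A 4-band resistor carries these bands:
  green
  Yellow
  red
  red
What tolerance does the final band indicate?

The last band, red, is the tolerance band.
Red corresponds to ±2%.

±2%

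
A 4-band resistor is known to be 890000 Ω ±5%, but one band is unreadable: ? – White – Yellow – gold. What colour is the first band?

grey

890000 Ω = 89 × 10^4.
The first band gives digit 8 of the significand, and 8 is grey.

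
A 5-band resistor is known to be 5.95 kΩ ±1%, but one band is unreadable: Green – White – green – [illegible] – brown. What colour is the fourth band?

5950 Ω = 595 × 10^1.
The fourth band is the multiplier, 10^1, which is brown.

brown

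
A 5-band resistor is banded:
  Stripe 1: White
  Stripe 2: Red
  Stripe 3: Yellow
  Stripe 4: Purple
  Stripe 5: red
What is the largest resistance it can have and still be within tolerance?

White → 9 (first significant figure)
Red → 2 (second significant figure)
Yellow → 4 (third significant figure)
Violet → ×10^7 multiplier
Red → ±2% tolerance
924 × 10000000 = 9240000000 Ω
Largest = 9240000000 × (1 + 2/100) = 9424800000 Ω.

9424800000 Ω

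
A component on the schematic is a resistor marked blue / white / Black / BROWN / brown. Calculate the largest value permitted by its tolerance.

6969 Ω

Blue → 6 (first significant figure)
White → 9 (second significant figure)
Black → 0 (third significant figure)
Brown → ×10 multiplier
Brown → ±1% tolerance
690 × 10 = 6900 Ω
Largest = 6900 × (1 + 1/100) = 6969 Ω.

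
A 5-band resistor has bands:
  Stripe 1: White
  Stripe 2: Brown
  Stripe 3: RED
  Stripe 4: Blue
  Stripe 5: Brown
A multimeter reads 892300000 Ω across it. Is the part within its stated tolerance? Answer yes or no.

White → 9 (first significant figure)
Brown → 1 (second significant figure)
Red → 2 (third significant figure)
Blue → ×10^6 multiplier
Brown → ±1% tolerance
912 × 1000000 = 912000000 Ω
Allowed range: 902880000 Ω to 921120000 Ω.
892300000 Ω lies outside that range.

no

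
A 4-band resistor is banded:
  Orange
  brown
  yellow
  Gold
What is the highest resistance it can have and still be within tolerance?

Orange → 3 (first significant figure)
Brown → 1 (second significant figure)
Yellow → ×10^4 multiplier
Gold → ±5% tolerance
31 × 10000 = 310000 Ω
Highest = 310000 × (1 + 5/100) = 325500 Ω.

325500 Ω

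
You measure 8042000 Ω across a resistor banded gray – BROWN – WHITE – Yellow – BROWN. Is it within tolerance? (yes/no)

no

Grey → 8 (first significant figure)
Brown → 1 (second significant figure)
White → 9 (third significant figure)
Yellow → ×10^4 multiplier
Brown → ±1% tolerance
819 × 10000 = 8190000 Ω
Allowed range: 8108100 Ω to 8271900 Ω.
8042000 Ω lies outside that range.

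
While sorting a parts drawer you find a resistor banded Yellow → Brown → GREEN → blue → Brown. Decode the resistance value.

Yellow → 4 (first significant figure)
Brown → 1 (second significant figure)
Green → 5 (third significant figure)
Blue → ×10^6 multiplier
415 × 1000000 = 415000000 Ω

415000000 Ω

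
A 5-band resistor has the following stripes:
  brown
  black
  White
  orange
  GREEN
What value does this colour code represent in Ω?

109000 Ω

Brown → 1 (first significant figure)
Black → 0 (second significant figure)
White → 9 (third significant figure)
Orange → ×10^3 multiplier
109 × 1000 = 109000 Ω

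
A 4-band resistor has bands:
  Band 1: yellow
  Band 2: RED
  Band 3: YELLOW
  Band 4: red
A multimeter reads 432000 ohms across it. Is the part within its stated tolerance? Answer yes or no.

Yellow → 4 (first significant figure)
Red → 2 (second significant figure)
Yellow → ×10^4 multiplier
Red → ±2% tolerance
42 × 10000 = 420000 Ω
Allowed range: 411600 Ω to 428400 Ω.
432000 ohms lies outside that range.

no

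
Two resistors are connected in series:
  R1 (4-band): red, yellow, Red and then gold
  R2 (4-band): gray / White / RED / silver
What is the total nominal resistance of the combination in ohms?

R1: red, yellow → 24; red ×10^2 → 2400 Ω.
R2: grey, white → 89; red ×10^2 → 8900 Ω.
Series: 2400 + 8900 = 11300 Ω.

11300 Ω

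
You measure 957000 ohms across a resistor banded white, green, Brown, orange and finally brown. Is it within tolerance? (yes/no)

yes

White → 9 (first significant figure)
Green → 5 (second significant figure)
Brown → 1 (third significant figure)
Orange → ×10^3 multiplier
Brown → ±1% tolerance
951 × 1000 = 951000 Ω
Allowed range: 941490 Ω to 960510 Ω.
957000 ohms lies inside that range.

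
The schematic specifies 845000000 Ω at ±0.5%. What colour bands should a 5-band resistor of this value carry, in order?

grey, yellow, green, blue, green

845000000 Ω = 845 × 10^6.
8 → grey
4 → yellow
5 → green
Multiplier 10^6 → blue.
±0.5% tolerance → green.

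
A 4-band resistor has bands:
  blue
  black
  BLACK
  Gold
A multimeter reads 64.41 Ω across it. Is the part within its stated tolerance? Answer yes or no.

Blue → 6 (first significant figure)
Black → 0 (second significant figure)
Black → ×1 multiplier
Gold → ±5% tolerance
60 × 1 = 60 Ω
Allowed range: 57 Ω to 63 Ω.
64.41 Ω lies outside that range.

no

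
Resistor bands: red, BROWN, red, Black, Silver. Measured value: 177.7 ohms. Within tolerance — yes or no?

no

Red → 2 (first significant figure)
Brown → 1 (second significant figure)
Red → 2 (third significant figure)
Black → ×1 multiplier
Silver → ±10% tolerance
212 × 1 = 212 Ω
Allowed range: 190.8 Ω to 233.2 Ω.
177.7 ohms lies outside that range.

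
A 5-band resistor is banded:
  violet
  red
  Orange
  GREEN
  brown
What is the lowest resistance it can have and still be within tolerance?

71577000 Ω

Violet → 7 (first significant figure)
Red → 2 (second significant figure)
Orange → 3 (third significant figure)
Green → ×10^5 multiplier
Brown → ±1% tolerance
723 × 100000 = 72300000 Ω
Lowest = 72300000 × (1 − 1/100) = 71577000 Ω.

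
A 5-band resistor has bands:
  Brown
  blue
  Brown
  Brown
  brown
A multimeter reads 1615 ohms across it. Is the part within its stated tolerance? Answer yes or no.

Brown → 1 (first significant figure)
Blue → 6 (second significant figure)
Brown → 1 (third significant figure)
Brown → ×10 multiplier
Brown → ±1% tolerance
161 × 10 = 1610 Ω
Allowed range: 1593.9 Ω to 1626.1 Ω.
1615 ohms lies inside that range.

yes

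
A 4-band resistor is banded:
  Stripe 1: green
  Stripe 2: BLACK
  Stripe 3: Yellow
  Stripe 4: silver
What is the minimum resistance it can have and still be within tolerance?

Green → 5 (first significant figure)
Black → 0 (second significant figure)
Yellow → ×10^4 multiplier
Silver → ±10% tolerance
50 × 10000 = 500000 Ω
Minimum = 500000 × (1 − 10/100) = 450000 Ω.

450000 Ω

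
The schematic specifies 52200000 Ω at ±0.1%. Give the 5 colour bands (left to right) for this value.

52200000 Ω = 522 × 10^5.
5 → green
2 → red
2 → red
Multiplier 10^5 → green.
±0.1% tolerance → violet.

green, red, red, green, violet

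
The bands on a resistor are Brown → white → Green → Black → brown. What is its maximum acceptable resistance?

Brown → 1 (first significant figure)
White → 9 (second significant figure)
Green → 5 (third significant figure)
Black → ×1 multiplier
Brown → ±1% tolerance
195 × 1 = 195 Ω
Maximum = 195 × (1 + 1/100) = 196.95 Ω.

196.95 Ω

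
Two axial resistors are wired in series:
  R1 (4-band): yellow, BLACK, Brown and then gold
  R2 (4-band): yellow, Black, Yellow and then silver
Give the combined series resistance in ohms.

R1: yellow, black → 40; brown ×10 → 400 Ω.
R2: yellow, black → 40; yellow ×10^4 → 400000 Ω.
Series: 400 + 400000 = 400400 Ω.

400400 Ω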